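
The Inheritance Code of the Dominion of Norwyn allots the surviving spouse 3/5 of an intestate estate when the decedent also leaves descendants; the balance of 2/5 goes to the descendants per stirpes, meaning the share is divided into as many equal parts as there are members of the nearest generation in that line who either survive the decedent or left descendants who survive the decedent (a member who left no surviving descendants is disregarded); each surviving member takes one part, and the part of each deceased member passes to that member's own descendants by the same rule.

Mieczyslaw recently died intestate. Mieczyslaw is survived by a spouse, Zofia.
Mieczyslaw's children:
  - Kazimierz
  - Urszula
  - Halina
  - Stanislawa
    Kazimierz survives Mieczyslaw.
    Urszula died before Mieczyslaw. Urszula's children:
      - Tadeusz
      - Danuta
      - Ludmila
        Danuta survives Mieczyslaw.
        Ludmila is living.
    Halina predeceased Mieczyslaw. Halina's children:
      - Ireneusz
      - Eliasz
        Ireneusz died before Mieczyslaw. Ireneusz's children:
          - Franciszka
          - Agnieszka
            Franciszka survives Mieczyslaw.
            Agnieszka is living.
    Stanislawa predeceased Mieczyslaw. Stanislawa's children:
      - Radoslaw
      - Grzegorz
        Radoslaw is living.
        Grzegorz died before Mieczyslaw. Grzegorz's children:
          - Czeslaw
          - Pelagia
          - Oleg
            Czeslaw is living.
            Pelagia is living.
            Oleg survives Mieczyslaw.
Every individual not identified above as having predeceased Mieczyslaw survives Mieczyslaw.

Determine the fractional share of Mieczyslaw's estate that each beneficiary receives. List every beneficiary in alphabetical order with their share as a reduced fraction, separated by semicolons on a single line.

Zofia, as surviving spouse, takes 3/5.
The remaining 2/5 passes to Mieczyslaw's descendants per stirpes.
The 2/5 is divided into 4 equal shares of 1/10 among Kazimierz, Urszula, Halina, Stanislawa.
Kazimierz is living and takes 1/10.
Urszula predeceased; the 1/10 allotted to Urszula's branch passes to Urszula's issue by representation.
The 1/10 is divided into 3 equal shares of 1/30 among Tadeusz, Danuta, Ludmila.
Tadeusz is living and takes 1/30.
Danuta is living and takes 1/30.
Ludmila is living and takes 1/30.
Halina predeceased; the 1/10 allotted to Halina's branch passes to Halina's issue by representation.
The 1/10 is divided into 2 equal shares of 1/20 among Ireneusz, Eliasz.
Ireneusz predeceased; the 1/20 allotted to Ireneusz's branch passes to Ireneusz's issue by representation.
The 1/20 is divided into 2 equal shares of 1/40 among Franciszka, Agnieszka.
Franciszka is living and takes 1/40.
Agnieszka is living and takes 1/40.
Eliasz is living and takes 1/20.
Stanislawa predeceased; the 1/10 allotted to Stanislawa's branch passes to Stanislawa's issue by representation.
The 1/10 is divided into 2 equal shares of 1/20 among Radoslaw, Grzegorz.
Radoslaw is living and takes 1/20.
Grzegorz predeceased; the 1/20 allotted to Grzegorz's branch passes to Grzegorz's issue by representation.
The 1/20 is divided into 3 equal shares of 1/60 among Czeslaw, Pelagia, Oleg.
Czeslaw is living and takes 1/60.
Pelagia is living and takes 1/60.
Oleg is living and takes 1/60.

Agnieszka 1/40; Czeslaw 1/60; Danuta 1/30; Eliasz 1/20; Franciszka 1/40; Kazimierz 1/10; Ludmila 1/30; Oleg 1/60; Pelagia 1/60; Radoslaw 1/20; Tadeusz 1/30; Zofia 3/5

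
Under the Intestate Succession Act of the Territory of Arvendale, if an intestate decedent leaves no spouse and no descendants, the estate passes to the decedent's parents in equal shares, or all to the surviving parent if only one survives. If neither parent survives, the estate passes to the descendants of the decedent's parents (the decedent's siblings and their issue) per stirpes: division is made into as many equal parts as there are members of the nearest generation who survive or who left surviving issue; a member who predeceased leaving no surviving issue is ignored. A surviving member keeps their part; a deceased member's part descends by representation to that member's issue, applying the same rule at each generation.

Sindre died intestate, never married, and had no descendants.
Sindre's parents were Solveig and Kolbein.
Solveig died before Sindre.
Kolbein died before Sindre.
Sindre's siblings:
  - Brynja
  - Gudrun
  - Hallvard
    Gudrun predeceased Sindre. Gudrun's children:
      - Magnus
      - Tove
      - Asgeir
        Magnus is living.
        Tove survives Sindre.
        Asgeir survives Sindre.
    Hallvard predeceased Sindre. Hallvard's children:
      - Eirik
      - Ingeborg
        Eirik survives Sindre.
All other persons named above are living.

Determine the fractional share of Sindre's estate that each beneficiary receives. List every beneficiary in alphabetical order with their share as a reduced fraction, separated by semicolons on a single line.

Asgeir 1/9; Brynja 1/3; Eirik 1/6; Ingeborg 1/6; Magnus 1/9; Tove 1/9

Neither parent survives and there are no descendants, so the estate passes to Sindre's siblings and their issue per stirpes.
The estate is divided into 3 equal shares of 1/3 among Brynja, Gudrun, Hallvard.
Brynja is living and takes 1/3.
Gudrun predeceased; the 1/3 allotted to Gudrun's branch passes to Gudrun's issue by representation.
The 1/3 is divided into 3 equal shares of 1/9 among Magnus, Tove, Asgeir.
Magnus is living and takes 1/9.
Tove is living and takes 1/9.
Asgeir is living and takes 1/9.
Hallvard predeceased; the 1/3 allotted to Hallvard's branch passes to Hallvard's issue by representation.
The 1/3 is divided into 2 equal shares of 1/6 among Eirik, Ingeborg.
Eirik is living and takes 1/6.
Ingeborg is living and takes 1/6.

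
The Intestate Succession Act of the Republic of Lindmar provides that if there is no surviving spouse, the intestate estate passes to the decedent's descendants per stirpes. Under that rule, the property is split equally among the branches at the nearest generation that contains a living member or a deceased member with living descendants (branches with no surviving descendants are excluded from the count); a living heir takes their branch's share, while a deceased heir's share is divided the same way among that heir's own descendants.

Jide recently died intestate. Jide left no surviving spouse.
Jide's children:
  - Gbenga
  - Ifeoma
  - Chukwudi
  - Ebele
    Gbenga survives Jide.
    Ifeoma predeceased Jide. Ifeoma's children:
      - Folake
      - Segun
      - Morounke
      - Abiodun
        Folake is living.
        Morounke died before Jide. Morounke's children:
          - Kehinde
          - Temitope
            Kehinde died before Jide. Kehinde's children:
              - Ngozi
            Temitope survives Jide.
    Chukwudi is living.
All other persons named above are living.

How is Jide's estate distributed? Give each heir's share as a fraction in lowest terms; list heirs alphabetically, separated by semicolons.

There is no surviving spouse, so the entire estate passes to Jide's descendants per stirpes.
The estate is divided into 4 equal shares of 1/4 among Gbenga, Ifeoma, Chukwudi, Ebele.
Gbenga is living and takes 1/4.
Ifeoma predeceased; the 1/4 allotted to Ifeoma's branch passes to Ifeoma's issue by representation.
The 1/4 is divided into 4 equal shares of 1/16 among Folake, Segun, Morounke, Abiodun.
Folake is living and takes 1/16.
Segun is living and takes 1/16.
Morounke predeceased; the 1/16 allotted to Morounke's branch passes to Morounke's issue by representation.
The 1/16 is divided into 2 equal shares of 1/32 among Kehinde, Temitope.
Kehinde predeceased; the 1/32 allotted to Kehinde's branch passes to Kehinde's issue by representation.
Ngozi is the sole taker at this level and receives the full 1/32.
Temitope is living and takes 1/32.
Abiodun is living and takes 1/16.
Chukwudi is living and takes 1/4.
Ebele is living and takes 1/4.

Abiodun 1/16; Chukwudi 1/4; Ebele 1/4; Folake 1/16; Gbenga 1/4; Ngozi 1/32; Segun 1/16; Temitope 1/32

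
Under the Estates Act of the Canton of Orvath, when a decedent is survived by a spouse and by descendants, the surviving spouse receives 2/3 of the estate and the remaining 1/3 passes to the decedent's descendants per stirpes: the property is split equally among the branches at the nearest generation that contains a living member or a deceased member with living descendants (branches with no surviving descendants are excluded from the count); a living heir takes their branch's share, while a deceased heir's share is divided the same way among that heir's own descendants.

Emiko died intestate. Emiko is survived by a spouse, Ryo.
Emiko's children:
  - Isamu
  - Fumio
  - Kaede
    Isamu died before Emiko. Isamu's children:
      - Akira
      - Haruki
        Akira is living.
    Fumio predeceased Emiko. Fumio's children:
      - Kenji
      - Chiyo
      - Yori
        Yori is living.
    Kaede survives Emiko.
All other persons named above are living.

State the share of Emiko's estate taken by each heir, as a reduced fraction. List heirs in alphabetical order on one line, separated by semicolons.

Akira 1/18; Chiyo 1/27; Haruki 1/18; Kaede 1/9; Kenji 1/27; Ryo 2/3; Yori 1/27

Ryo, as surviving spouse, takes 2/3.
The remaining 1/3 passes to Emiko's descendants per stirpes.
The 1/3 is divided into 3 equal shares of 1/9 among Isamu, Fumio, Kaede.
Isamu predeceased; the 1/9 allotted to Isamu's branch passes to Isamu's issue by representation.
The 1/9 is divided into 2 equal shares of 1/18 among Akira, Haruki.
Akira is living and takes 1/18.
Haruki is living and takes 1/18.
Fumio predeceased; the 1/9 allotted to Fumio's branch passes to Fumio's issue by representation.
The 1/9 is divided into 3 equal shares of 1/27 among Kenji, Chiyo, Yori.
Kenji is living and takes 1/27.
Chiyo is living and takes 1/27.
Yori is living and takes 1/27.
Kaede is living and takes 1/9.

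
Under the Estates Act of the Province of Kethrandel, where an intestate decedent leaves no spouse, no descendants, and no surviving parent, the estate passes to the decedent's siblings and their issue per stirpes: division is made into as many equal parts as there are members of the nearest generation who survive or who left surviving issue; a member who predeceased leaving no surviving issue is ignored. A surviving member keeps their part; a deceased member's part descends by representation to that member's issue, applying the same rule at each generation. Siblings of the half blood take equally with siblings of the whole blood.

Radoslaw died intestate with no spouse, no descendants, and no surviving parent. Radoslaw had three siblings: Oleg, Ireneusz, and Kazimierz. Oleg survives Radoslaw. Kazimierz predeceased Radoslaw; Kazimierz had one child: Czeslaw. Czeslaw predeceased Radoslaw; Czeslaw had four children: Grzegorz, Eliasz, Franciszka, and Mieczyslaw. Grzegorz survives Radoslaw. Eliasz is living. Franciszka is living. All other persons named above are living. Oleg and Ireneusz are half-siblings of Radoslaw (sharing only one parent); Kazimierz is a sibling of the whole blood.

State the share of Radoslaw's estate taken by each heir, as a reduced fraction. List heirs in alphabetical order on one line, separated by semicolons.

Eliasz 1/12; Franciszka 1/12; Grzegorz 1/12; Ireneusz 1/3; Mieczyslaw 1/12; Oleg 1/3

No spouse, descendants, or parent survives, so the estate passes to Radoslaw's siblings per stirpes.
Half-blood and whole-blood siblings take equally under the stated rule.
The estate is divided into 3 equal shares of 1/3 among Oleg, Ireneusz, Kazimierz.
Oleg is living and takes 1/3.
Ireneusz is living and takes 1/3.
Kazimierz predeceased; the 1/3 allotted to Kazimierz's branch passes to Kazimierz's issue by representation.
Czeslaw's line is the sole branch at this level, so the full 1/3 passes to Czeslaw's issue by representation.
The 1/3 is divided into 4 equal shares of 1/12 among Grzegorz, Eliasz, Franciszka, Mieczyslaw.
Grzegorz is living and takes 1/12.
Eliasz is living and takes 1/12.
Franciszka is living and takes 1/12.
Mieczyslaw is living and takes 1/12.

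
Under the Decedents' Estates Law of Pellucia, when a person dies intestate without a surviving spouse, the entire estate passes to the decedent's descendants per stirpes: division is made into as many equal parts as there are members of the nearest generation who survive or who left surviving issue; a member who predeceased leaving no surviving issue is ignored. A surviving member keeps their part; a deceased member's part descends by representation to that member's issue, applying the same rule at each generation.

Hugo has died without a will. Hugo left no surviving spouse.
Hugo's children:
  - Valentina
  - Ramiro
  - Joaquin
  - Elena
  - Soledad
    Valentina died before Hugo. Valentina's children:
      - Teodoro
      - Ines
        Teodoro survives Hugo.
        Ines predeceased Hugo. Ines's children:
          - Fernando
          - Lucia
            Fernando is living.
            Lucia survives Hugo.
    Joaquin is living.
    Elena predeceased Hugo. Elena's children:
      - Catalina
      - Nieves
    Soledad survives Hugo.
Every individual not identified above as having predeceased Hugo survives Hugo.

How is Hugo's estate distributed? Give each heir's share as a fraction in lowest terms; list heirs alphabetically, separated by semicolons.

Catalina 1/10; Fernando 1/20; Joaquin 1/5; Lucia 1/20; Nieves 1/10; Ramiro 1/5; Soledad 1/5; Teodoro 1/10

There is no surviving spouse, so the entire estate passes to Hugo's descendants per stirpes.
The estate is divided into 5 equal shares of 1/5 among Valentina, Ramiro, Joaquin, Elena, Soledad.
Valentina predeceased; the 1/5 allotted to Valentina's branch passes to Valentina's issue by representation.
The 1/5 is divided into 2 equal shares of 1/10 among Teodoro, Ines.
Teodoro is living and takes 1/10.
Ines predeceased; the 1/10 allotted to Ines's branch passes to Ines's issue by representation.
The 1/10 is divided into 2 equal shares of 1/20 among Fernando, Lucia.
Fernando is living and takes 1/20.
Lucia is living and takes 1/20.
Ramiro is living and takes 1/5.
Joaquin is living and takes 1/5.
Elena predeceased; the 1/5 allotted to Elena's branch passes to Elena's issue by representation.
The 1/5 is divided into 2 equal shares of 1/10 among Catalina, Nieves.
Catalina is living and takes 1/10.
Nieves is living and takes 1/10.
Soledad is living and takes 1/5.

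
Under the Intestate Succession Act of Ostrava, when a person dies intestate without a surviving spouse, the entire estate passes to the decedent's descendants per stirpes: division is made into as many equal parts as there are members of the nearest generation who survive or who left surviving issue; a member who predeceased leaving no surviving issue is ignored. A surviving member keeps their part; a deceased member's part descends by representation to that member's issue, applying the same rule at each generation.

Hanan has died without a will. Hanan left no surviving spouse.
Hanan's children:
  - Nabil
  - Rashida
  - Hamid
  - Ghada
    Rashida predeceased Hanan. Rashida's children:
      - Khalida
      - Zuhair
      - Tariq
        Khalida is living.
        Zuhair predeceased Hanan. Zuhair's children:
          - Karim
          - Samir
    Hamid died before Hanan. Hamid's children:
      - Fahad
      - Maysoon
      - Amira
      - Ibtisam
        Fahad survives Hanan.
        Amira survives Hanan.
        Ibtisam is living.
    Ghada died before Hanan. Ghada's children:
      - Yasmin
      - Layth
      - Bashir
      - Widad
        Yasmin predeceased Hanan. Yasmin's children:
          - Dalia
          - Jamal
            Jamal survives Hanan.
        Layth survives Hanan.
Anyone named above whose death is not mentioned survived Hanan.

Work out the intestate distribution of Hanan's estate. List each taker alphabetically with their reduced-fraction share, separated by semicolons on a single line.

Amira 1/16; Bashir 1/16; Dalia 1/32; Fahad 1/16; Ibtisam 1/16; Jamal 1/32; Karim 1/24; Khalida 1/12; Layth 1/16; Maysoon 1/16; Nabil 1/4; Samir 1/24; Tariq 1/12; Widad 1/16

There is no surviving spouse, so the entire estate passes to Hanan's descendants per stirpes.
The estate is divided into 4 equal shares of 1/4 among Nabil, Rashida, Hamid, Ghada.
Nabil is living and takes 1/4.
Rashida predeceased; the 1/4 allotted to Rashida's branch passes to Rashida's issue by representation.
The 1/4 is divided into 3 equal shares of 1/12 among Khalida, Zuhair, Tariq.
Khalida is living and takes 1/12.
Zuhair predeceased; the 1/12 allotted to Zuhair's branch passes to Zuhair's issue by representation.
The 1/12 is divided into 2 equal shares of 1/24 among Karim, Samir.
Karim is living and takes 1/24.
Samir is living and takes 1/24.
Tariq is living and takes 1/12.
Hamid predeceased; the 1/4 allotted to Hamid's branch passes to Hamid's issue by representation.
The 1/4 is divided into 4 equal shares of 1/16 among Fahad, Maysoon, Amira, Ibtisam.
Fahad is living and takes 1/16.
Maysoon is living and takes 1/16.
Amira is living and takes 1/16.
Ibtisam is living and takes 1/16.
Ghada predeceased; the 1/4 allotted to Ghada's branch passes to Ghada's issue by representation.
The 1/4 is divided into 4 equal shares of 1/16 among Yasmin, Layth, Bashir, Widad.
Yasmin predeceased; the 1/16 allotted to Yasmin's branch passes to Yasmin's issue by representation.
The 1/16 is divided into 2 equal shares of 1/32 among Dalia, Jamal.
Dalia is living and takes 1/32.
Jamal is living and takes 1/32.
Layth is living and takes 1/16.
Bashir is living and takes 1/16.
Widad is living and takes 1/16.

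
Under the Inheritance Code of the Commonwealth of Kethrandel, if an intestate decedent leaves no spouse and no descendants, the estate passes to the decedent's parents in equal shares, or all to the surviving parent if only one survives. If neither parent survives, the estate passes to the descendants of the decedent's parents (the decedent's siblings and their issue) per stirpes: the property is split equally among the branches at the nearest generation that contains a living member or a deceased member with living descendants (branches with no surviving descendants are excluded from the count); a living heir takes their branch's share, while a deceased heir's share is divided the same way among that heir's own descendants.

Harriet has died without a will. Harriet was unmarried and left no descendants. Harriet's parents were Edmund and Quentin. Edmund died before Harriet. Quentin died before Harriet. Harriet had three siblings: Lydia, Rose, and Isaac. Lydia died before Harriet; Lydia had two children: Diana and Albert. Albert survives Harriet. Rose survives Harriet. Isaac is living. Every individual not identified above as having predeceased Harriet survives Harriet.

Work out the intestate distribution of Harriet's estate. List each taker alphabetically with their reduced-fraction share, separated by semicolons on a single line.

Albert 1/6; Diana 1/6; Isaac 1/3; Rose 1/3

Neither parent survives and there are no descendants, so the estate passes to Harriet's siblings and their issue per stirpes.
The estate is divided into 3 equal shares of 1/3 among Lydia, Rose, Isaac.
Lydia predeceased; the 1/3 allotted to Lydia's branch passes to Lydia's issue by representation.
The 1/3 is divided into 2 equal shares of 1/6 among Diana, Albert.
Diana is living and takes 1/6.
Albert is living and takes 1/6.
Rose is living and takes 1/3.
Isaac is living and takes 1/3.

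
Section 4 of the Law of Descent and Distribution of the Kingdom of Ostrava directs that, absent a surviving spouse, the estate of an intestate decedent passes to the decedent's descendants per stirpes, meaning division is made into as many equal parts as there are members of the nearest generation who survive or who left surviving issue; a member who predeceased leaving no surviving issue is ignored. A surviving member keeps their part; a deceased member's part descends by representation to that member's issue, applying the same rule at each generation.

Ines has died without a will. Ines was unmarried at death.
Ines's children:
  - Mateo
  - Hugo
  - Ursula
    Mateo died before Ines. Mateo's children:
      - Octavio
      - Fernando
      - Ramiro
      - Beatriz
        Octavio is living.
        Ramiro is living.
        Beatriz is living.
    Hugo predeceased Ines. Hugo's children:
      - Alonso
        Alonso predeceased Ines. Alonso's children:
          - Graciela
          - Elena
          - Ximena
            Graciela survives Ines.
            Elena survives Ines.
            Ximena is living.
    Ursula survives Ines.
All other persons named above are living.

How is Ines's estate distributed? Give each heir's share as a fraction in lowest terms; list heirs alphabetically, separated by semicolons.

Beatriz 1/12; Elena 1/9; Fernando 1/12; Graciela 1/9; Octavio 1/12; Ramiro 1/12; Ursula 1/3; Ximena 1/9

There is no surviving spouse, so the entire estate passes to Ines's descendants per stirpes.
The estate is divided into 3 equal shares of 1/3 among Mateo, Hugo, Ursula.
Mateo predeceased; the 1/3 allotted to Mateo's branch passes to Mateo's issue by representation.
The 1/3 is divided into 4 equal shares of 1/12 among Octavio, Fernando, Ramiro, Beatriz.
Octavio is living and takes 1/12.
Fernando is living and takes 1/12.
Ramiro is living and takes 1/12.
Beatriz is living and takes 1/12.
Hugo predeceased; the 1/3 allotted to Hugo's branch passes to Hugo's issue by representation.
Alonso's line is the sole branch at this level, so the full 1/3 passes to Alonso's issue by representation.
The 1/3 is divided into 3 equal shares of 1/9 among Graciela, Elena, Ximena.
Graciela is living and takes 1/9.
Elena is living and takes 1/9.
Ximena is living and takes 1/9.
Ursula is living and takes 1/3.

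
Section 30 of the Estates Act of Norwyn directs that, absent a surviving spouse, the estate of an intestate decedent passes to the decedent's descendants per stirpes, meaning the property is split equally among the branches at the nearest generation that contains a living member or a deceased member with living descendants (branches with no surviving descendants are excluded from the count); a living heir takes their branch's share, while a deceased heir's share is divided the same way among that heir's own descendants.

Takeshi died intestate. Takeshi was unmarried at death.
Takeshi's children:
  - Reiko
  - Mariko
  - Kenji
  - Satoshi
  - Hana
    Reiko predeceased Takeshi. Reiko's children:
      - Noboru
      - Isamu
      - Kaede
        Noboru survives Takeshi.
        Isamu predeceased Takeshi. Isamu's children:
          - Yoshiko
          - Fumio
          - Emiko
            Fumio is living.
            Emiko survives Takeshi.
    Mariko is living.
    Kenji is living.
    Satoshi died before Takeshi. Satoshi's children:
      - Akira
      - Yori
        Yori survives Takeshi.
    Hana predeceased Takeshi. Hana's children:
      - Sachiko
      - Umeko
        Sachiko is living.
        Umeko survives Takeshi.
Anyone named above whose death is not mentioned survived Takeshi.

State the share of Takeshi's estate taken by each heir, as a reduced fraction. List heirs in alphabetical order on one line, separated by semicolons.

There is no surviving spouse, so the entire estate passes to Takeshi's descendants per stirpes.
The estate is divided into 5 equal shares of 1/5 among Reiko, Mariko, Kenji, Satoshi, Hana.
Reiko predeceased; the 1/5 allotted to Reiko's branch passes to Reiko's issue by representation.
The 1/5 is divided into 3 equal shares of 1/15 among Noboru, Isamu, Kaede.
Noboru is living and takes 1/15.
Isamu predeceased; the 1/15 allotted to Isamu's branch passes to Isamu's issue by representation.
The 1/15 is divided into 3 equal shares of 1/45 among Yoshiko, Fumio, Emiko.
Yoshiko is living and takes 1/45.
Fumio is living and takes 1/45.
Emiko is living and takes 1/45.
Kaede is living and takes 1/15.
Mariko is living and takes 1/5.
Kenji is living and takes 1/5.
Satoshi predeceased; the 1/5 allotted to Satoshi's branch passes to Satoshi's issue by representation.
The 1/5 is divided into 2 equal shares of 1/10 among Akira, Yori.
Akira is living and takes 1/10.
Yori is living and takes 1/10.
Hana predeceased; the 1/5 allotted to Hana's branch passes to Hana's issue by representation.
The 1/5 is divided into 2 equal shares of 1/10 among Sachiko, Umeko.
Sachiko is living and takes 1/10.
Umeko is living and takes 1/10.

Akira 1/10; Emiko 1/45; Fumio 1/45; Kaede 1/15; Kenji 1/5; Mariko 1/5; Noboru 1/15; Sachiko 1/10; Umeko 1/10; Yori 1/10; Yoshiko 1/45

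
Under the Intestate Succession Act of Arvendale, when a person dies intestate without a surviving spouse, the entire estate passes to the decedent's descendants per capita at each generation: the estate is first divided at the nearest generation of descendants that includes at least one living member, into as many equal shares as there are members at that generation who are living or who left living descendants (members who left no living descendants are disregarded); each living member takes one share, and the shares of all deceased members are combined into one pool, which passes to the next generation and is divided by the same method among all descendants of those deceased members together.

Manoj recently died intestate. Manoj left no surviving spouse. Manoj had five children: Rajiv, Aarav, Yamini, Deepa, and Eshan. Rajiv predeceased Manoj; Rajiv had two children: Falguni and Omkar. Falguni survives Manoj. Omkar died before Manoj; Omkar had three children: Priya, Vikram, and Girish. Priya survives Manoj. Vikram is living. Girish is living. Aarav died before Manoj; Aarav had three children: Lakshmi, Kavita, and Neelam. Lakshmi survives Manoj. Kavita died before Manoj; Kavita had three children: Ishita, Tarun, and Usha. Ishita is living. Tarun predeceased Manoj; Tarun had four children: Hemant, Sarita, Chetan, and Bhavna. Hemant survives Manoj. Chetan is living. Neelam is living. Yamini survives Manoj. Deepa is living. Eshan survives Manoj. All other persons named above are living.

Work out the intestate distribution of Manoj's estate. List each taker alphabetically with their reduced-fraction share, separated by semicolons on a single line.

There is no surviving spouse, so the entire estate passes to Manoj's descendants per capita at each generation.
At generation 1 (Rajiv, Aarav, Yamini, Deepa, Eshan) there are 5 shares of (1)/5 = 1/5 each.
Living: Yamini, Deepa, and Eshan — each takes 1/5.
Deceased: Rajiv and Aarav. Their combined 2/5 is pooled and carried to generation 2.
At generation 2 (Falguni, Omkar, Lakshmi, Kavita, Neelam) there are 5 shares of (2/5)/5 = 2/25 each.
Living: Falguni, Lakshmi, and Neelam — each takes 2/25.
Deceased: Omkar and Kavita. Their combined 4/25 is pooled and carried to generation 3.
At generation 3 (Priya, Vikram, Girish, Ishita, Tarun, Usha) there are 6 shares of (4/25)/6 = 2/75 each.
Living: Priya, Vikram, Girish, Ishita, and Usha — each takes 2/75.
Deceased: Tarun. That 2/75 share is carried to generation 4.
At generation 4 (Hemant, Sarita, Chetan, Bhavna) there are 4 shares of (2/75)/4 = 1/150 each.
Living: Hemant, Sarita, Chetan, and Bhavna — each takes 1/150.

Bhavna 1/150; Chetan 1/150; Deepa 1/5; Eshan 1/5; Falguni 2/25; Girish 2/75; Hemant 1/150; Ishita 2/75; Lakshmi 2/25; Neelam 2/25; Priya 2/75; Sarita 1/150; Usha 2/75; Vikram 2/75; Yamini 1/5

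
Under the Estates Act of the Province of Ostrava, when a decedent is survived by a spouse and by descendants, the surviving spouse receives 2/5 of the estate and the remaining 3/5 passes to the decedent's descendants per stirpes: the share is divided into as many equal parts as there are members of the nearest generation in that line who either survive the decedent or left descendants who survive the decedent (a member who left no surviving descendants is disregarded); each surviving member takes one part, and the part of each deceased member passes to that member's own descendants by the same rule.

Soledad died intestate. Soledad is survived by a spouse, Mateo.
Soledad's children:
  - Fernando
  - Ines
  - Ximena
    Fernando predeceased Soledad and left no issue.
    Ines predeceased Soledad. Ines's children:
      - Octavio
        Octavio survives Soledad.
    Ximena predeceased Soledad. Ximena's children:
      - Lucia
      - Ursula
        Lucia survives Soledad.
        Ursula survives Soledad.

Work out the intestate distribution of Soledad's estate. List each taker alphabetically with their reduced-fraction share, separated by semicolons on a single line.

Lucia 3/20; Mateo 2/5; Octavio 3/10; Ursula 3/20

Mateo, as surviving spouse, takes 2/5.
The remaining 3/5 passes to Soledad's descendants per stirpes.
Fernando left no surviving issue, so that branch lapses and is disregarded.
The 3/5 is divided into 2 equal shares of 3/10 among Ines, Ximena.
Ines predeceased; the 3/10 allotted to Ines's branch passes to Ines's issue by representation.
Octavio is the sole taker at this level and receives the full 3/10.
Ximena predeceased; the 3/10 allotted to Ximena's branch passes to Ximena's issue by representation.
The 3/10 is divided into 2 equal shares of 3/20 among Lucia, Ursula.
Lucia is living and takes 3/20.
Ursula is living and takes 3/20.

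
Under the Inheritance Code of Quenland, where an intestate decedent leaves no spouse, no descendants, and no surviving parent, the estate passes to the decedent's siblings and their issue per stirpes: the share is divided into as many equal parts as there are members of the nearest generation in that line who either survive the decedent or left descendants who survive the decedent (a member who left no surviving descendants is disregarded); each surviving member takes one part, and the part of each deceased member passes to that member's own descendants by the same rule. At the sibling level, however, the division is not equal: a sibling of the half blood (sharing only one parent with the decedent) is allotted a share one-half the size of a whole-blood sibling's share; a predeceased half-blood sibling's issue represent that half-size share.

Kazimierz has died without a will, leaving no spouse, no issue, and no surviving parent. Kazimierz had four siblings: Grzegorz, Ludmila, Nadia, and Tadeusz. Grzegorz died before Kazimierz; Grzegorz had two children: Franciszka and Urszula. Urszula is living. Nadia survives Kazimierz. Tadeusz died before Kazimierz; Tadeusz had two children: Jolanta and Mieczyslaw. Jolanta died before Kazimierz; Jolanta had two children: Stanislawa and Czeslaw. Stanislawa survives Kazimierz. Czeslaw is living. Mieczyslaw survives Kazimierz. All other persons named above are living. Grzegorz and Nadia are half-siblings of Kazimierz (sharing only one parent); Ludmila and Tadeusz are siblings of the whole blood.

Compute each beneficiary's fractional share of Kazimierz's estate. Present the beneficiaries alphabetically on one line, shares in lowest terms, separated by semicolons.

Czeslaw 1/12; Franciszka 1/12; Ludmila 1/3; Mieczyslaw 1/6; Nadia 1/6; Stanislawa 1/12; Urszula 1/12

No spouse, descendants, or parent survives, so the estate passes to Kazimierz's siblings per stirpes.
Half-blood siblings count for one-half the weight of whole-blood siblings at the initial division.
Dividing 1 in proportion to weights (total weight 3): Grzegorz (weight 1/2) → 1/6; Ludmila (weight 1) → 1/3; Nadia (weight 1/2) → 1/6; Tadeusz (weight 1) → 1/3.
Grzegorz predeceased; the 1/6 allotted to Grzegorz's branch passes to Grzegorz's issue by representation.
The 1/6 is divided into 2 equal shares of 1/12 among Franciszka, Urszula.
Franciszka is living and takes 1/12.
Urszula is living and takes 1/12.
Ludmila is living and takes 1/3.
Nadia is living and takes 1/6.
Tadeusz predeceased; the 1/3 allotted to Tadeusz's branch passes to Tadeusz's issue by representation.
The 1/3 is divided into 2 equal shares of 1/6 among Jolanta, Mieczyslaw.
Jolanta predeceased; the 1/6 allotted to Jolanta's branch passes to Jolanta's issue by representation.
The 1/6 is divided into 2 equal shares of 1/12 among Stanislawa, Czeslaw.
Stanislawa is living and takes 1/12.
Czeslaw is living and takes 1/12.
Mieczyslaw is living and takes 1/6.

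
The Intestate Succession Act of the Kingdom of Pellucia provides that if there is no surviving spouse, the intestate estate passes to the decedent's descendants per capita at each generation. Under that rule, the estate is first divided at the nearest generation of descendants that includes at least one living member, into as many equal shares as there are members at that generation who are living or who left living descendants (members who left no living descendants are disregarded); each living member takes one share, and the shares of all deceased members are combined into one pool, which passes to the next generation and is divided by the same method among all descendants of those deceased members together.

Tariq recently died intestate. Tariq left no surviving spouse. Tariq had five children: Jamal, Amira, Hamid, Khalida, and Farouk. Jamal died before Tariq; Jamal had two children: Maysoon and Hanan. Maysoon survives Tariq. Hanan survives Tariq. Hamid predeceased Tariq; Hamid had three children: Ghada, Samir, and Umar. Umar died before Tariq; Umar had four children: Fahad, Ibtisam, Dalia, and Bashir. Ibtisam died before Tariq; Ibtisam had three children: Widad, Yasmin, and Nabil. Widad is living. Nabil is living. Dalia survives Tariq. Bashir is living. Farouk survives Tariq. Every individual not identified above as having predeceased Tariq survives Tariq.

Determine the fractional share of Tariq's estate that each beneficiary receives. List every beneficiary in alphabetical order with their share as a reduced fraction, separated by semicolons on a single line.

There is no surviving spouse, so the entire estate passes to Tariq's descendants per capita at each generation.
At generation 1 (Jamal, Amira, Hamid, Khalida, Farouk) there are 5 shares of (1)/5 = 1/5 each.
Living: Amira, Khalida, and Farouk — each takes 1/5.
Deceased: Jamal and Hamid. Their combined 2/5 is pooled and carried to generation 2.
At generation 2 (Maysoon, Hanan, Ghada, Samir, Umar) there are 5 shares of (2/5)/5 = 2/25 each.
Living: Maysoon, Hanan, Ghada, and Samir — each takes 2/25.
Deceased: Umar. That 2/25 share is carried to generation 3.
At generation 3 (Fahad, Ibtisam, Dalia, Bashir) there are 4 shares of (2/25)/4 = 1/50 each.
Living: Fahad, Dalia, and Bashir — each takes 1/50.
Deceased: Ibtisam. That 1/50 share is carried to generation 4.
At generation 4 (Widad, Yasmin, Nabil) there are 3 shares of (1/50)/3 = 1/150 each.
Living: Widad, Yasmin, and Nabil — each takes 1/150.

Amira 1/5; Bashir 1/50; Dalia 1/50; Fahad 1/50; Farouk 1/5; Ghada 2/25; Hanan 2/25; Khalida 1/5; Maysoon 2/25; Nabil 1/150; Samir 2/25; Widad 1/150; Yasmin 1/150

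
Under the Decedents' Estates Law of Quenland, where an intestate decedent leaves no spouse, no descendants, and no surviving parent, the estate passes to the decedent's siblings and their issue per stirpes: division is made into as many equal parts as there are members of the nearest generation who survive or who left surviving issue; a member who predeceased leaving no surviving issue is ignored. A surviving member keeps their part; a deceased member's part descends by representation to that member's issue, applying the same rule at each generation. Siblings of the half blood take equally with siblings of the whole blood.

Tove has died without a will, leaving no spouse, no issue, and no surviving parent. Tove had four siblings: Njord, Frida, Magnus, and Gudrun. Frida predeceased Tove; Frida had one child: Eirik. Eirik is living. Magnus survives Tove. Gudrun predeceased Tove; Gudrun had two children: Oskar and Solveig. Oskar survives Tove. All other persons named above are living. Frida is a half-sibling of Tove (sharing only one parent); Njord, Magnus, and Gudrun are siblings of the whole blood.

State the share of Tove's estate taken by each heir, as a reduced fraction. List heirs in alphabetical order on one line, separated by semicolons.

Eirik 1/4; Magnus 1/4; Njord 1/4; Oskar 1/8; Solveig 1/8

No spouse, descendants, or parent survives, so the estate passes to Tove's siblings per stirpes.
Half-blood and whole-blood siblings take equally under the stated rule.
The estate is divided into 4 equal shares of 1/4 among Njord, Frida, Magnus, Gudrun.
Njord is living and takes 1/4.
Frida predeceased; the 1/4 allotted to Frida's branch passes to Frida's issue by representation.
Eirik is the sole taker at this level and receives the full 1/4.
Magnus is living and takes 1/4.
Gudrun predeceased; the 1/4 allotted to Gudrun's branch passes to Gudrun's issue by representation.
The 1/4 is divided into 2 equal shares of 1/8 among Oskar, Solveig.
Oskar is living and takes 1/8.
Solveig is living and takes 1/8.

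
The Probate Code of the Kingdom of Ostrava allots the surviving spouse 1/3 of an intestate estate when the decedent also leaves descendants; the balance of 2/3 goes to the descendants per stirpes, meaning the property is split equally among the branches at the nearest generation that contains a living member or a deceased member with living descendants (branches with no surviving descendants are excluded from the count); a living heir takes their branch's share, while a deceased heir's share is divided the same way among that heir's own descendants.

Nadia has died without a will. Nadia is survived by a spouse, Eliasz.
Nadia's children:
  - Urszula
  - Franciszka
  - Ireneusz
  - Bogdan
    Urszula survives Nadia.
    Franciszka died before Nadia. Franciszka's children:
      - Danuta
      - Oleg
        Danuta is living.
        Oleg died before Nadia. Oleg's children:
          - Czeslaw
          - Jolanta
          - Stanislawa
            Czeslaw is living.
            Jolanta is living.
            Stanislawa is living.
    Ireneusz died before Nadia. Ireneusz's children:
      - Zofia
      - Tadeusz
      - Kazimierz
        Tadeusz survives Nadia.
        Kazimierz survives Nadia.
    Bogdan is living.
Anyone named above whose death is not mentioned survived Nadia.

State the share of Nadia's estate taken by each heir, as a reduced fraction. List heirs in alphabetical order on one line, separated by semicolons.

Eliasz, as surviving spouse, takes 1/3.
The remaining 2/3 passes to Nadia's descendants per stirpes.
The 2/3 is divided into 4 equal shares of 1/6 among Urszula, Franciszka, Ireneusz, Bogdan.
Urszula is living and takes 1/6.
Franciszka predeceased; the 1/6 allotted to Franciszka's branch passes to Franciszka's issue by representation.
The 1/6 is divided into 2 equal shares of 1/12 among Danuta, Oleg.
Danuta is living and takes 1/12.
Oleg predeceased; the 1/12 allotted to Oleg's branch passes to Oleg's issue by representation.
The 1/12 is divided into 3 equal shares of 1/36 among Czeslaw, Jolanta, Stanislawa.
Czeslaw is living and takes 1/36.
Jolanta is living and takes 1/36.
Stanislawa is living and takes 1/36.
Ireneusz predeceased; the 1/6 allotted to Ireneusz's branch passes to Ireneusz's issue by representation.
The 1/6 is divided into 3 equal shares of 1/18 among Zofia, Tadeusz, Kazimierz.
Zofia is living and takes 1/18.
Tadeusz is living and takes 1/18.
Kazimierz is living and takes 1/18.
Bogdan is living and takes 1/6.

Bogdan 1/6; Czeslaw 1/36; Danuta 1/12; Eliasz 1/3; Jolanta 1/36; Kazimierz 1/18; Stanislawa 1/36; Tadeusz 1/18; Urszula 1/6; Zofia 1/18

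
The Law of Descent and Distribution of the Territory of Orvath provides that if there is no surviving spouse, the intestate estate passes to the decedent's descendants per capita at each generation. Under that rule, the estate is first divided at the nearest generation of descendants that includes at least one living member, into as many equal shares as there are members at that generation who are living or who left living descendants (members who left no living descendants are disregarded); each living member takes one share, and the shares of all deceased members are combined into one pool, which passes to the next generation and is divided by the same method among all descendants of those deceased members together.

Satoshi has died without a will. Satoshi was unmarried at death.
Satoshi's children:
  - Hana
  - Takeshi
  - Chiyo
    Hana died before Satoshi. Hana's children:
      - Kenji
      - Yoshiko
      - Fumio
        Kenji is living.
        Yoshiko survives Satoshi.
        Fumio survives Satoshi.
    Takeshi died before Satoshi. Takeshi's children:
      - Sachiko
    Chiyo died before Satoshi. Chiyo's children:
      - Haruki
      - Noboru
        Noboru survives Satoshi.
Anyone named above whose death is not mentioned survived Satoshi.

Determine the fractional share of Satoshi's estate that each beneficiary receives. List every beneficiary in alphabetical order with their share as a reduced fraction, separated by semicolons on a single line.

Fumio 1/6; Haruki 1/6; Kenji 1/6; Noboru 1/6; Sachiko 1/6; Yoshiko 1/6

There is no surviving spouse, so the entire estate passes to Satoshi's descendants per capita at each generation.
No one at generation 1 (Hana, Takeshi, Chiyo) is living; moving to the next generation.
At generation 2 (Kenji, Yoshiko, Fumio, Sachiko, Haruki, Noboru) there are 6 shares of (1)/6 = 1/6 each.
Living: Kenji, Yoshiko, Fumio, Sachiko, Haruki, and Noboru — each takes 1/6.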